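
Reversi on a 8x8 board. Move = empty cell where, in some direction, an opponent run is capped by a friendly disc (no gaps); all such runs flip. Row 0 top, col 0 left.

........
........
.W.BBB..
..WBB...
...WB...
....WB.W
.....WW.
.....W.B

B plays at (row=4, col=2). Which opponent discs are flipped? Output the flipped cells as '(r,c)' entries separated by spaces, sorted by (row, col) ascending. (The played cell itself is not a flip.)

Dir NW: first cell '.' (not opp) -> no flip
Dir N: opp run (3,2), next='.' -> no flip
Dir NE: first cell 'B' (not opp) -> no flip
Dir W: first cell '.' (not opp) -> no flip
Dir E: opp run (4,3) capped by B -> flip
Dir SW: first cell '.' (not opp) -> no flip
Dir S: first cell '.' (not opp) -> no flip
Dir SE: first cell '.' (not opp) -> no flip

Answer: (4,3)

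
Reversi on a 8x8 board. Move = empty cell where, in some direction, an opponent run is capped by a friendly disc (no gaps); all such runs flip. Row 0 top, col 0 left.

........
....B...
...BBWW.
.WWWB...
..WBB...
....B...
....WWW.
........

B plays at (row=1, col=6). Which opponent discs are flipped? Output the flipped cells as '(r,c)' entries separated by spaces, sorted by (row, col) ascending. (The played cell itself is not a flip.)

Answer: (2,5)

Derivation:
Dir NW: first cell '.' (not opp) -> no flip
Dir N: first cell '.' (not opp) -> no flip
Dir NE: first cell '.' (not opp) -> no flip
Dir W: first cell '.' (not opp) -> no flip
Dir E: first cell '.' (not opp) -> no flip
Dir SW: opp run (2,5) capped by B -> flip
Dir S: opp run (2,6), next='.' -> no flip
Dir SE: first cell '.' (not opp) -> no flip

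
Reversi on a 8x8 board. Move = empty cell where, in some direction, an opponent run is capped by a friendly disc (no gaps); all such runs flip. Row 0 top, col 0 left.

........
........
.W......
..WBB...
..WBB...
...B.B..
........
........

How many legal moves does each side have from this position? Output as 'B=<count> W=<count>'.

-- B to move --
(1,0): flips 2 -> legal
(1,1): no bracket -> illegal
(1,2): no bracket -> illegal
(2,0): no bracket -> illegal
(2,2): no bracket -> illegal
(2,3): no bracket -> illegal
(3,0): no bracket -> illegal
(3,1): flips 2 -> legal
(4,1): flips 1 -> legal
(5,1): flips 1 -> legal
(5,2): no bracket -> illegal
B mobility = 4
-- W to move --
(2,2): no bracket -> illegal
(2,3): no bracket -> illegal
(2,4): flips 1 -> legal
(2,5): no bracket -> illegal
(3,5): flips 2 -> legal
(4,5): flips 2 -> legal
(4,6): no bracket -> illegal
(5,2): no bracket -> illegal
(5,4): flips 1 -> legal
(5,6): no bracket -> illegal
(6,2): no bracket -> illegal
(6,3): no bracket -> illegal
(6,4): flips 1 -> legal
(6,5): no bracket -> illegal
(6,6): no bracket -> illegal
W mobility = 5

Answer: B=4 W=5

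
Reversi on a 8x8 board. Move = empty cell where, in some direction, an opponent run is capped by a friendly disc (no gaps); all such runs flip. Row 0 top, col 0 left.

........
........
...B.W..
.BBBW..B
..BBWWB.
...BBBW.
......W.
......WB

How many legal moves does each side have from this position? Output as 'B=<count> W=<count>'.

Answer: B=7 W=11

Derivation:
-- B to move --
(1,4): no bracket -> illegal
(1,5): no bracket -> illegal
(1,6): flips 2 -> legal
(2,4): flips 2 -> legal
(2,6): no bracket -> illegal
(3,5): flips 3 -> legal
(3,6): flips 1 -> legal
(4,7): no bracket -> illegal
(5,7): flips 1 -> legal
(6,5): no bracket -> illegal
(6,7): flips 3 -> legal
(7,5): flips 1 -> legal
B mobility = 7
-- W to move --
(1,2): flips 1 -> legal
(1,3): no bracket -> illegal
(1,4): no bracket -> illegal
(2,0): no bracket -> illegal
(2,1): no bracket -> illegal
(2,2): flips 1 -> legal
(2,4): no bracket -> illegal
(2,6): no bracket -> illegal
(2,7): no bracket -> illegal
(3,0): flips 3 -> legal
(3,5): no bracket -> illegal
(3,6): flips 1 -> legal
(4,0): no bracket -> illegal
(4,1): flips 2 -> legal
(4,7): flips 1 -> legal
(5,1): no bracket -> illegal
(5,2): flips 4 -> legal
(5,7): no bracket -> illegal
(6,2): flips 1 -> legal
(6,3): flips 1 -> legal
(6,4): flips 1 -> legal
(6,5): flips 1 -> legal
(6,7): no bracket -> illegal
W mobility = 11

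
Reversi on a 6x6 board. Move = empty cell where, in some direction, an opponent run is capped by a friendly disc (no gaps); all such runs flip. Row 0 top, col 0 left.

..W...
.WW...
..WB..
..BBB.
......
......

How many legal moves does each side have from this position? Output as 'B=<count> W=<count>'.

Answer: B=3 W=4

Derivation:
-- B to move --
(0,0): flips 2 -> legal
(0,1): flips 1 -> legal
(0,3): no bracket -> illegal
(1,0): no bracket -> illegal
(1,3): no bracket -> illegal
(2,0): no bracket -> illegal
(2,1): flips 1 -> legal
(3,1): no bracket -> illegal
B mobility = 3
-- W to move --
(1,3): no bracket -> illegal
(1,4): no bracket -> illegal
(2,1): no bracket -> illegal
(2,4): flips 1 -> legal
(2,5): no bracket -> illegal
(3,1): no bracket -> illegal
(3,5): no bracket -> illegal
(4,1): no bracket -> illegal
(4,2): flips 1 -> legal
(4,3): no bracket -> illegal
(4,4): flips 1 -> legal
(4,5): flips 2 -> legal
W mobility = 4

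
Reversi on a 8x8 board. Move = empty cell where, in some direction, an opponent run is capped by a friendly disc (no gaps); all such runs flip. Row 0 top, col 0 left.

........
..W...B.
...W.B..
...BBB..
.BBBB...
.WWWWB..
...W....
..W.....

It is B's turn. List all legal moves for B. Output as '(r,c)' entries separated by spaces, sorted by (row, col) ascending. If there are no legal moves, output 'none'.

(0,1): flips 2 -> legal
(0,2): no bracket -> illegal
(0,3): no bracket -> illegal
(1,1): no bracket -> illegal
(1,3): flips 1 -> legal
(1,4): no bracket -> illegal
(2,1): no bracket -> illegal
(2,2): no bracket -> illegal
(2,4): no bracket -> illegal
(3,2): no bracket -> illegal
(4,0): no bracket -> illegal
(4,5): no bracket -> illegal
(5,0): flips 4 -> legal
(6,0): flips 1 -> legal
(6,1): flips 2 -> legal
(6,2): flips 2 -> legal
(6,4): flips 2 -> legal
(6,5): flips 1 -> legal
(7,1): no bracket -> illegal
(7,3): flips 2 -> legal
(7,4): flips 2 -> legal

Answer: (0,1) (1,3) (5,0) (6,0) (6,1) (6,2) (6,4) (6,5) (7,3) (7,4)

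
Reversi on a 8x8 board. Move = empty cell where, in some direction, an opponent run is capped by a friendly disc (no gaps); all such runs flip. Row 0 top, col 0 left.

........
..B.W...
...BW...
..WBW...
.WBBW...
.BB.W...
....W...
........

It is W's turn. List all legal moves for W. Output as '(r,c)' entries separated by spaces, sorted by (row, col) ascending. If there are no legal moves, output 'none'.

Answer: (0,1) (2,2) (6,0) (6,1) (6,2) (6,3)

Derivation:
(0,1): flips 2 -> legal
(0,2): no bracket -> illegal
(0,3): no bracket -> illegal
(1,1): no bracket -> illegal
(1,3): no bracket -> illegal
(2,1): no bracket -> illegal
(2,2): flips 2 -> legal
(3,1): no bracket -> illegal
(4,0): no bracket -> illegal
(5,0): no bracket -> illegal
(5,3): no bracket -> illegal
(6,0): flips 3 -> legal
(6,1): flips 3 -> legal
(6,2): flips 2 -> legal
(6,3): flips 1 -> legal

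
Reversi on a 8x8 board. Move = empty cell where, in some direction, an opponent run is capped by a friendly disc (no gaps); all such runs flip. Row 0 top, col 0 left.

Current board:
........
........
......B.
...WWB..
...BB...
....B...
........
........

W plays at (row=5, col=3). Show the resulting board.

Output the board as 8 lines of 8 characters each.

Answer: ........
........
......B.
...WWB..
...WB...
...WB...
........
........

Derivation:
Place W at (5,3); scan 8 dirs for brackets.
Dir NW: first cell '.' (not opp) -> no flip
Dir N: opp run (4,3) capped by W -> flip
Dir NE: opp run (4,4) (3,5) (2,6), next='.' -> no flip
Dir W: first cell '.' (not opp) -> no flip
Dir E: opp run (5,4), next='.' -> no flip
Dir SW: first cell '.' (not opp) -> no flip
Dir S: first cell '.' (not opp) -> no flip
Dir SE: first cell '.' (not opp) -> no flip
All flips: (4,3)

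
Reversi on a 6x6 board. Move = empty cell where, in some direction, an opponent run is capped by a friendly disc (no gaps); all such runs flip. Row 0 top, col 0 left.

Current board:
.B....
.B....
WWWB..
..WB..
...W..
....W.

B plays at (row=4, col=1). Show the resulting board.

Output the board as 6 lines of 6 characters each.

Place B at (4,1); scan 8 dirs for brackets.
Dir NW: first cell '.' (not opp) -> no flip
Dir N: first cell '.' (not opp) -> no flip
Dir NE: opp run (3,2) capped by B -> flip
Dir W: first cell '.' (not opp) -> no flip
Dir E: first cell '.' (not opp) -> no flip
Dir SW: first cell '.' (not opp) -> no flip
Dir S: first cell '.' (not opp) -> no flip
Dir SE: first cell '.' (not opp) -> no flip
All flips: (3,2)

Answer: .B....
.B....
WWWB..
..BB..
.B.W..
....W.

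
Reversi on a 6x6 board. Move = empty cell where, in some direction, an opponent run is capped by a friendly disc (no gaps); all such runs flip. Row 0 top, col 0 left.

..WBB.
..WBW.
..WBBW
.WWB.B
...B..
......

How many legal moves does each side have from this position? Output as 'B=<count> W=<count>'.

Answer: B=8 W=5

Derivation:
-- B to move --
(0,1): flips 2 -> legal
(0,5): flips 1 -> legal
(1,1): flips 2 -> legal
(1,5): flips 2 -> legal
(2,0): no bracket -> illegal
(2,1): flips 3 -> legal
(3,0): flips 2 -> legal
(3,4): no bracket -> illegal
(4,0): flips 2 -> legal
(4,1): flips 1 -> legal
(4,2): no bracket -> illegal
B mobility = 8
-- W to move --
(0,5): flips 2 -> legal
(1,5): no bracket -> illegal
(3,4): flips 3 -> legal
(4,2): no bracket -> illegal
(4,4): flips 1 -> legal
(4,5): flips 1 -> legal
(5,2): no bracket -> illegal
(5,3): no bracket -> illegal
(5,4): flips 1 -> legal
W mobility = 5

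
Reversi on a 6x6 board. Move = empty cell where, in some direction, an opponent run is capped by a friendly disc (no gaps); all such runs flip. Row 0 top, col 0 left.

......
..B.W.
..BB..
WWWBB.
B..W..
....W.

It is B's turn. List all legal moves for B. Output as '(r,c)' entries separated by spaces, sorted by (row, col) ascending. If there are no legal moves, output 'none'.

(0,3): no bracket -> illegal
(0,4): no bracket -> illegal
(0,5): flips 1 -> legal
(1,3): no bracket -> illegal
(1,5): no bracket -> illegal
(2,0): flips 1 -> legal
(2,1): no bracket -> illegal
(2,4): no bracket -> illegal
(2,5): no bracket -> illegal
(4,1): flips 1 -> legal
(4,2): flips 1 -> legal
(4,4): no bracket -> illegal
(4,5): no bracket -> illegal
(5,2): flips 1 -> legal
(5,3): flips 1 -> legal
(5,5): no bracket -> illegal

Answer: (0,5) (2,0) (4,1) (4,2) (5,2) (5,3)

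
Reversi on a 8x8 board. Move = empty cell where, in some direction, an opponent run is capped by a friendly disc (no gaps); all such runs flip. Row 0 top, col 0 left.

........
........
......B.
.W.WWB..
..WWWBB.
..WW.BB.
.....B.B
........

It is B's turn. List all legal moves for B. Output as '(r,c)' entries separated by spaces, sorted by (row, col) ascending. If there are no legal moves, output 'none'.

Answer: (2,2) (2,3) (3,2) (4,1) (6,2)

Derivation:
(2,0): no bracket -> illegal
(2,1): no bracket -> illegal
(2,2): flips 2 -> legal
(2,3): flips 1 -> legal
(2,4): no bracket -> illegal
(2,5): no bracket -> illegal
(3,0): no bracket -> illegal
(3,2): flips 2 -> legal
(4,0): no bracket -> illegal
(4,1): flips 3 -> legal
(5,1): no bracket -> illegal
(5,4): no bracket -> illegal
(6,1): no bracket -> illegal
(6,2): flips 2 -> legal
(6,3): no bracket -> illegal
(6,4): no bracket -> illegal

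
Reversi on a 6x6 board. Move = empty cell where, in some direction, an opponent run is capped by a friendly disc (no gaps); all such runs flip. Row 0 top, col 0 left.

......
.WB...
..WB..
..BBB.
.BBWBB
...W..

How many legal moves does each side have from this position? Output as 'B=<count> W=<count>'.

Answer: B=5 W=10

Derivation:
-- B to move --
(0,0): flips 2 -> legal
(0,1): no bracket -> illegal
(0,2): no bracket -> illegal
(1,0): flips 1 -> legal
(1,3): no bracket -> illegal
(2,0): no bracket -> illegal
(2,1): flips 1 -> legal
(3,1): no bracket -> illegal
(5,2): flips 1 -> legal
(5,4): flips 1 -> legal
B mobility = 5
-- W to move --
(0,1): no bracket -> illegal
(0,2): flips 1 -> legal
(0,3): no bracket -> illegal
(1,3): flips 3 -> legal
(1,4): no bracket -> illegal
(2,1): flips 1 -> legal
(2,4): flips 1 -> legal
(2,5): flips 1 -> legal
(3,0): no bracket -> illegal
(3,1): flips 1 -> legal
(3,5): flips 1 -> legal
(4,0): flips 2 -> legal
(5,0): no bracket -> illegal
(5,1): no bracket -> illegal
(5,2): flips 2 -> legal
(5,4): no bracket -> illegal
(5,5): flips 2 -> legal
W mobility = 10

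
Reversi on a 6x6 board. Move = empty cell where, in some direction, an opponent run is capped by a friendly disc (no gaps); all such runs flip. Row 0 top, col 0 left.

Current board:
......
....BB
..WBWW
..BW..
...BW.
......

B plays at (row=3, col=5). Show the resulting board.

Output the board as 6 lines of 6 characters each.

Place B at (3,5); scan 8 dirs for brackets.
Dir NW: opp run (2,4), next='.' -> no flip
Dir N: opp run (2,5) capped by B -> flip
Dir NE: edge -> no flip
Dir W: first cell '.' (not opp) -> no flip
Dir E: edge -> no flip
Dir SW: opp run (4,4), next='.' -> no flip
Dir S: first cell '.' (not opp) -> no flip
Dir SE: edge -> no flip
All flips: (2,5)

Answer: ......
....BB
..WBWB
..BW.B
...BW.
......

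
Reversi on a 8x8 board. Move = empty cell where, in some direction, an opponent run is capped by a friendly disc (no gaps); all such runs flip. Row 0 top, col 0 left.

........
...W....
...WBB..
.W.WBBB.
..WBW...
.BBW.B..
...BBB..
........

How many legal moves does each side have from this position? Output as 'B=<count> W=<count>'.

-- B to move --
(0,2): flips 1 -> legal
(0,3): flips 3 -> legal
(0,4): no bracket -> illegal
(1,2): flips 1 -> legal
(1,4): no bracket -> illegal
(2,0): flips 3 -> legal
(2,1): no bracket -> illegal
(2,2): flips 3 -> legal
(3,0): no bracket -> illegal
(3,2): flips 2 -> legal
(4,0): no bracket -> illegal
(4,1): flips 1 -> legal
(4,5): flips 1 -> legal
(5,4): flips 2 -> legal
(6,2): flips 2 -> legal
B mobility = 10
-- W to move --
(1,4): flips 2 -> legal
(1,5): flips 1 -> legal
(1,6): no bracket -> illegal
(2,6): flips 3 -> legal
(2,7): no bracket -> illegal
(3,2): no bracket -> illegal
(3,7): flips 3 -> legal
(4,0): no bracket -> illegal
(4,1): no bracket -> illegal
(4,5): flips 1 -> legal
(4,6): flips 2 -> legal
(4,7): no bracket -> illegal
(5,0): flips 2 -> legal
(5,4): no bracket -> illegal
(5,6): no bracket -> illegal
(6,0): flips 1 -> legal
(6,1): no bracket -> illegal
(6,2): flips 1 -> legal
(6,6): flips 1 -> legal
(7,2): no bracket -> illegal
(7,3): flips 1 -> legal
(7,4): no bracket -> illegal
(7,5): flips 1 -> legal
(7,6): no bracket -> illegal
W mobility = 12

Answer: B=10 W=12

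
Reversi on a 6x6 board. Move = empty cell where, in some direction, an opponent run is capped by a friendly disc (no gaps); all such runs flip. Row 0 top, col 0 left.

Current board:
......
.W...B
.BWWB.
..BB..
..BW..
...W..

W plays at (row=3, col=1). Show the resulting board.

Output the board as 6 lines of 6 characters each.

Answer: ......
.W...B
.WWWB.
.WBB..
..WW..
...W..

Derivation:
Place W at (3,1); scan 8 dirs for brackets.
Dir NW: first cell '.' (not opp) -> no flip
Dir N: opp run (2,1) capped by W -> flip
Dir NE: first cell 'W' (not opp) -> no flip
Dir W: first cell '.' (not opp) -> no flip
Dir E: opp run (3,2) (3,3), next='.' -> no flip
Dir SW: first cell '.' (not opp) -> no flip
Dir S: first cell '.' (not opp) -> no flip
Dir SE: opp run (4,2) capped by W -> flip
All flips: (2,1) (4,2)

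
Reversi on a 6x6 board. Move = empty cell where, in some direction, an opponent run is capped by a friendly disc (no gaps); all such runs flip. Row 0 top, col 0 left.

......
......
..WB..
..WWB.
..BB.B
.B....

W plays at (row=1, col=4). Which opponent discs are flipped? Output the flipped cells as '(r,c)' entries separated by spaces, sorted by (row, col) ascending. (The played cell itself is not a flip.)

Dir NW: first cell '.' (not opp) -> no flip
Dir N: first cell '.' (not opp) -> no flip
Dir NE: first cell '.' (not opp) -> no flip
Dir W: first cell '.' (not opp) -> no flip
Dir E: first cell '.' (not opp) -> no flip
Dir SW: opp run (2,3) capped by W -> flip
Dir S: first cell '.' (not opp) -> no flip
Dir SE: first cell '.' (not opp) -> no flip

Answer: (2,3)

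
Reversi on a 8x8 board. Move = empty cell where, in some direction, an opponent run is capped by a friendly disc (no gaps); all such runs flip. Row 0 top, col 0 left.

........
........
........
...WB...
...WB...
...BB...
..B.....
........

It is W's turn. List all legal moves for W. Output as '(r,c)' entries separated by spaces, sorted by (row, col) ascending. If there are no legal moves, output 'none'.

(2,3): no bracket -> illegal
(2,4): no bracket -> illegal
(2,5): flips 1 -> legal
(3,5): flips 1 -> legal
(4,2): no bracket -> illegal
(4,5): flips 1 -> legal
(5,1): no bracket -> illegal
(5,2): no bracket -> illegal
(5,5): flips 1 -> legal
(6,1): no bracket -> illegal
(6,3): flips 1 -> legal
(6,4): no bracket -> illegal
(6,5): flips 1 -> legal
(7,1): no bracket -> illegal
(7,2): no bracket -> illegal
(7,3): no bracket -> illegal

Answer: (2,5) (3,5) (4,5) (5,5) (6,3) (6,5)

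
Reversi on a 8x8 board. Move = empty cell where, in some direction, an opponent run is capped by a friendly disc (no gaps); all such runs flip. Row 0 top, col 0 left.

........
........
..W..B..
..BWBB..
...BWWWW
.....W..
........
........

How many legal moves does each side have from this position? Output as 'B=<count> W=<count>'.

-- B to move --
(1,1): no bracket -> illegal
(1,2): flips 1 -> legal
(1,3): no bracket -> illegal
(2,1): no bracket -> illegal
(2,3): flips 1 -> legal
(2,4): no bracket -> illegal
(3,1): no bracket -> illegal
(3,6): no bracket -> illegal
(3,7): no bracket -> illegal
(4,2): no bracket -> illegal
(5,3): flips 1 -> legal
(5,4): flips 1 -> legal
(5,6): flips 1 -> legal
(5,7): flips 1 -> legal
(6,4): no bracket -> illegal
(6,5): flips 2 -> legal
(6,6): no bracket -> illegal
B mobility = 7
-- W to move --
(1,4): no bracket -> illegal
(1,5): flips 2 -> legal
(1,6): no bracket -> illegal
(2,1): no bracket -> illegal
(2,3): flips 1 -> legal
(2,4): flips 2 -> legal
(2,6): flips 1 -> legal
(3,1): flips 1 -> legal
(3,6): flips 2 -> legal
(4,1): no bracket -> illegal
(4,2): flips 2 -> legal
(5,2): no bracket -> illegal
(5,3): flips 1 -> legal
(5,4): no bracket -> illegal
W mobility = 8

Answer: B=7 W=8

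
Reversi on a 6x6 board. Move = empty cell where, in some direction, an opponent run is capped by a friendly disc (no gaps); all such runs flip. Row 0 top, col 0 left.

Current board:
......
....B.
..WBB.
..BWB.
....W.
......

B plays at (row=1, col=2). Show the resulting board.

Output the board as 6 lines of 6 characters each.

Answer: ......
..B.B.
..BBB.
..BWB.
....W.
......

Derivation:
Place B at (1,2); scan 8 dirs for brackets.
Dir NW: first cell '.' (not opp) -> no flip
Dir N: first cell '.' (not opp) -> no flip
Dir NE: first cell '.' (not opp) -> no flip
Dir W: first cell '.' (not opp) -> no flip
Dir E: first cell '.' (not opp) -> no flip
Dir SW: first cell '.' (not opp) -> no flip
Dir S: opp run (2,2) capped by B -> flip
Dir SE: first cell 'B' (not opp) -> no flip
All flips: (2,2)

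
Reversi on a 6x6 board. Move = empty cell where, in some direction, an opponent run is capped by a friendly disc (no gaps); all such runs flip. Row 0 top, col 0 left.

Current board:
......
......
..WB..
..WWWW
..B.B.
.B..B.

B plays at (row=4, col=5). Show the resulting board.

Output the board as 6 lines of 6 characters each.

Place B at (4,5); scan 8 dirs for brackets.
Dir NW: opp run (3,4) capped by B -> flip
Dir N: opp run (3,5), next='.' -> no flip
Dir NE: edge -> no flip
Dir W: first cell 'B' (not opp) -> no flip
Dir E: edge -> no flip
Dir SW: first cell 'B' (not opp) -> no flip
Dir S: first cell '.' (not opp) -> no flip
Dir SE: edge -> no flip
All flips: (3,4)

Answer: ......
......
..WB..
..WWBW
..B.BB
.B..B.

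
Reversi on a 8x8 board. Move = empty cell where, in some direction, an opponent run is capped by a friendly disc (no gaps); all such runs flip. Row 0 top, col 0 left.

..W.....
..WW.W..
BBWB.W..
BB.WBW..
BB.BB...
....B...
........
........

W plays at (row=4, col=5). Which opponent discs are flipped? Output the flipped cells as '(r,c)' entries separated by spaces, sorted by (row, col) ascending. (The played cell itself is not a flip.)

Answer: (2,3) (3,4)

Derivation:
Dir NW: opp run (3,4) (2,3) capped by W -> flip
Dir N: first cell 'W' (not opp) -> no flip
Dir NE: first cell '.' (not opp) -> no flip
Dir W: opp run (4,4) (4,3), next='.' -> no flip
Dir E: first cell '.' (not opp) -> no flip
Dir SW: opp run (5,4), next='.' -> no flip
Dir S: first cell '.' (not opp) -> no flip
Dir SE: first cell '.' (not opp) -> no flip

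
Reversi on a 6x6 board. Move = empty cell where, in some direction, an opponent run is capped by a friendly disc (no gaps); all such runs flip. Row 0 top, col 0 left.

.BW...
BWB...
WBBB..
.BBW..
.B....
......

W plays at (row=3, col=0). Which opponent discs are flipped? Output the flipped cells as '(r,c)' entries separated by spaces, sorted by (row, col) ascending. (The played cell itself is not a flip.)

Answer: (3,1) (3,2)

Derivation:
Dir NW: edge -> no flip
Dir N: first cell 'W' (not opp) -> no flip
Dir NE: opp run (2,1) (1,2), next='.' -> no flip
Dir W: edge -> no flip
Dir E: opp run (3,1) (3,2) capped by W -> flip
Dir SW: edge -> no flip
Dir S: first cell '.' (not opp) -> no flip
Dir SE: opp run (4,1), next='.' -> no flip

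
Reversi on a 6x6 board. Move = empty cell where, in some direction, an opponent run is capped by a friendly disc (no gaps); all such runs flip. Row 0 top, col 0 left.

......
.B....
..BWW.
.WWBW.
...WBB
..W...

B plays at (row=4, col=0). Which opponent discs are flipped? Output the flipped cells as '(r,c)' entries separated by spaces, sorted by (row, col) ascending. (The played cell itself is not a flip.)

Dir NW: edge -> no flip
Dir N: first cell '.' (not opp) -> no flip
Dir NE: opp run (3,1) capped by B -> flip
Dir W: edge -> no flip
Dir E: first cell '.' (not opp) -> no flip
Dir SW: edge -> no flip
Dir S: first cell '.' (not opp) -> no flip
Dir SE: first cell '.' (not opp) -> no flip

Answer: (3,1)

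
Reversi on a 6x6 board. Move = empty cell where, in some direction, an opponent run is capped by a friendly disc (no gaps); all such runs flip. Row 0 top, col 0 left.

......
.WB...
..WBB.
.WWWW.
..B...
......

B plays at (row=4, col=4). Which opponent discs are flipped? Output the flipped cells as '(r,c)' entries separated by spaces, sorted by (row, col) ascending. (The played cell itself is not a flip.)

Dir NW: opp run (3,3) (2,2) (1,1), next='.' -> no flip
Dir N: opp run (3,4) capped by B -> flip
Dir NE: first cell '.' (not opp) -> no flip
Dir W: first cell '.' (not opp) -> no flip
Dir E: first cell '.' (not opp) -> no flip
Dir SW: first cell '.' (not opp) -> no flip
Dir S: first cell '.' (not opp) -> no flip
Dir SE: first cell '.' (not opp) -> no flip

Answer: (3,4)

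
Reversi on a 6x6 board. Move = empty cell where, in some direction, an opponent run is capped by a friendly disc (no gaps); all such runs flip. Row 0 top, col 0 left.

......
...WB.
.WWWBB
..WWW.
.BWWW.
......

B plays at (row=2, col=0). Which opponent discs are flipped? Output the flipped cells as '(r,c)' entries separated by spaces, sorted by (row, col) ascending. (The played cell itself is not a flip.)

Dir NW: edge -> no flip
Dir N: first cell '.' (not opp) -> no flip
Dir NE: first cell '.' (not opp) -> no flip
Dir W: edge -> no flip
Dir E: opp run (2,1) (2,2) (2,3) capped by B -> flip
Dir SW: edge -> no flip
Dir S: first cell '.' (not opp) -> no flip
Dir SE: first cell '.' (not opp) -> no flip

Answer: (2,1) (2,2) (2,3)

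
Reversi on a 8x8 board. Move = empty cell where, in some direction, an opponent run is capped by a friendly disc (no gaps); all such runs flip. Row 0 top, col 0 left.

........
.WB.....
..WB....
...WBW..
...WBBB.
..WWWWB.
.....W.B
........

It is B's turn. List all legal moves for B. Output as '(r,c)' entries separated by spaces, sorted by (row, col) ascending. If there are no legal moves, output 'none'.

Answer: (0,0) (1,0) (2,1) (2,4) (2,5) (2,6) (3,2) (3,6) (4,2) (5,1) (6,1) (6,2) (6,3) (6,4) (6,6) (7,4) (7,5)

Derivation:
(0,0): flips 3 -> legal
(0,1): no bracket -> illegal
(0,2): no bracket -> illegal
(1,0): flips 1 -> legal
(1,3): no bracket -> illegal
(2,0): no bracket -> illegal
(2,1): flips 1 -> legal
(2,4): flips 1 -> legal
(2,5): flips 1 -> legal
(2,6): flips 1 -> legal
(3,1): no bracket -> illegal
(3,2): flips 2 -> legal
(3,6): flips 1 -> legal
(4,1): no bracket -> illegal
(4,2): flips 1 -> legal
(5,1): flips 4 -> legal
(6,1): flips 2 -> legal
(6,2): flips 1 -> legal
(6,3): flips 4 -> legal
(6,4): flips 2 -> legal
(6,6): flips 1 -> legal
(7,4): flips 1 -> legal
(7,5): flips 2 -> legal
(7,6): no bracket -> illegal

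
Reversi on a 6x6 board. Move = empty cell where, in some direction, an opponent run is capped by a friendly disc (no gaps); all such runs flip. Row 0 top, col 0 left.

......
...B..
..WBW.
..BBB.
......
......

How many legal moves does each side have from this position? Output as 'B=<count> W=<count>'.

Answer: B=8 W=4

Derivation:
-- B to move --
(1,1): flips 1 -> legal
(1,2): flips 1 -> legal
(1,4): flips 1 -> legal
(1,5): flips 1 -> legal
(2,1): flips 1 -> legal
(2,5): flips 1 -> legal
(3,1): flips 1 -> legal
(3,5): flips 1 -> legal
B mobility = 8
-- W to move --
(0,2): flips 1 -> legal
(0,3): no bracket -> illegal
(0,4): flips 1 -> legal
(1,2): no bracket -> illegal
(1,4): no bracket -> illegal
(2,1): no bracket -> illegal
(2,5): no bracket -> illegal
(3,1): no bracket -> illegal
(3,5): no bracket -> illegal
(4,1): no bracket -> illegal
(4,2): flips 2 -> legal
(4,3): no bracket -> illegal
(4,4): flips 2 -> legal
(4,5): no bracket -> illegal
W mobility = 4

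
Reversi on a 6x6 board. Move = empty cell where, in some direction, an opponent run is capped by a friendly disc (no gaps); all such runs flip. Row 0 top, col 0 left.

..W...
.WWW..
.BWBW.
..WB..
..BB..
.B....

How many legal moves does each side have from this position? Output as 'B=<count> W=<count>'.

Answer: B=7 W=10

Derivation:
-- B to move --
(0,0): flips 2 -> legal
(0,1): flips 2 -> legal
(0,3): flips 2 -> legal
(0,4): no bracket -> illegal
(1,0): no bracket -> illegal
(1,4): no bracket -> illegal
(1,5): flips 1 -> legal
(2,0): no bracket -> illegal
(2,5): flips 1 -> legal
(3,1): flips 1 -> legal
(3,4): no bracket -> illegal
(3,5): no bracket -> illegal
(4,1): flips 1 -> legal
B mobility = 7
-- W to move --
(1,0): flips 1 -> legal
(1,4): flips 1 -> legal
(2,0): flips 1 -> legal
(3,0): flips 1 -> legal
(3,1): flips 1 -> legal
(3,4): flips 2 -> legal
(4,0): no bracket -> illegal
(4,1): no bracket -> illegal
(4,4): flips 1 -> legal
(5,0): no bracket -> illegal
(5,2): flips 1 -> legal
(5,3): flips 3 -> legal
(5,4): flips 1 -> legal
W mobility = 10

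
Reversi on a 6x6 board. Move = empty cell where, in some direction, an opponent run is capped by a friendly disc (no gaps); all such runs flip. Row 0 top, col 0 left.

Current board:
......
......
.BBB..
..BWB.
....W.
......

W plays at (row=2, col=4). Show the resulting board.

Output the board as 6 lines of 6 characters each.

Place W at (2,4); scan 8 dirs for brackets.
Dir NW: first cell '.' (not opp) -> no flip
Dir N: first cell '.' (not opp) -> no flip
Dir NE: first cell '.' (not opp) -> no flip
Dir W: opp run (2,3) (2,2) (2,1), next='.' -> no flip
Dir E: first cell '.' (not opp) -> no flip
Dir SW: first cell 'W' (not opp) -> no flip
Dir S: opp run (3,4) capped by W -> flip
Dir SE: first cell '.' (not opp) -> no flip
All flips: (3,4)

Answer: ......
......
.BBBW.
..BWW.
....W.
......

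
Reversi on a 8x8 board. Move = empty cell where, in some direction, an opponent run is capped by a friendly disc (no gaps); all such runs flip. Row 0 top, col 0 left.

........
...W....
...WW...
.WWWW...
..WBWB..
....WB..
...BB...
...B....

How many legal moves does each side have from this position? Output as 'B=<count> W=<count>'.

-- B to move --
(0,2): no bracket -> illegal
(0,3): flips 3 -> legal
(0,4): no bracket -> illegal
(1,2): flips 2 -> legal
(1,4): flips 4 -> legal
(1,5): no bracket -> illegal
(2,0): no bracket -> illegal
(2,1): flips 1 -> legal
(2,2): flips 2 -> legal
(2,5): flips 1 -> legal
(3,0): no bracket -> illegal
(3,5): no bracket -> illegal
(4,0): no bracket -> illegal
(4,1): flips 1 -> legal
(5,1): no bracket -> illegal
(5,2): no bracket -> illegal
(5,3): flips 1 -> legal
(6,5): flips 1 -> legal
B mobility = 9
-- W to move --
(3,5): no bracket -> illegal
(3,6): flips 1 -> legal
(4,6): flips 1 -> legal
(5,2): flips 1 -> legal
(5,3): flips 1 -> legal
(5,6): flips 2 -> legal
(6,2): no bracket -> illegal
(6,5): no bracket -> illegal
(6,6): flips 1 -> legal
(7,2): flips 1 -> legal
(7,4): flips 1 -> legal
(7,5): no bracket -> illegal
W mobility = 8

Answer: B=9 W=8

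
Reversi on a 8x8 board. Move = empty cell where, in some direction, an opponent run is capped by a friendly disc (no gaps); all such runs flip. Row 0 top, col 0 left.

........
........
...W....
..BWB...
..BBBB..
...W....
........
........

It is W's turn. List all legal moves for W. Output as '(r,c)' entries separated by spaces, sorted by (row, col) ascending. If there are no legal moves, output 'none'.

(2,1): no bracket -> illegal
(2,2): no bracket -> illegal
(2,4): no bracket -> illegal
(2,5): no bracket -> illegal
(3,1): flips 2 -> legal
(3,5): flips 2 -> legal
(3,6): no bracket -> illegal
(4,1): flips 1 -> legal
(4,6): no bracket -> illegal
(5,1): flips 1 -> legal
(5,2): no bracket -> illegal
(5,4): no bracket -> illegal
(5,5): flips 1 -> legal
(5,6): flips 2 -> legal

Answer: (3,1) (3,5) (4,1) (5,1) (5,5) (5,6)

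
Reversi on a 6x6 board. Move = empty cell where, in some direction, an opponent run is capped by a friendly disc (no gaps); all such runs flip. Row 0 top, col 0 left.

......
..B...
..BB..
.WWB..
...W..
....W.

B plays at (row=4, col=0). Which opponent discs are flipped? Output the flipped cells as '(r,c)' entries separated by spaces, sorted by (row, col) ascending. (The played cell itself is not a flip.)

Dir NW: edge -> no flip
Dir N: first cell '.' (not opp) -> no flip
Dir NE: opp run (3,1) capped by B -> flip
Dir W: edge -> no flip
Dir E: first cell '.' (not opp) -> no flip
Dir SW: edge -> no flip
Dir S: first cell '.' (not opp) -> no flip
Dir SE: first cell '.' (not opp) -> no flip

Answer: (3,1)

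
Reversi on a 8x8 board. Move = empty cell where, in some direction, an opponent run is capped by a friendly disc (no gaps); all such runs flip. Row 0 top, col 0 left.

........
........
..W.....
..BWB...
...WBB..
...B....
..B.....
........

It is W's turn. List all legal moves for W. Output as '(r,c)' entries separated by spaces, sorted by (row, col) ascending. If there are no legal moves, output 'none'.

(2,1): flips 1 -> legal
(2,3): no bracket -> illegal
(2,4): no bracket -> illegal
(2,5): flips 1 -> legal
(3,1): flips 1 -> legal
(3,5): flips 1 -> legal
(3,6): no bracket -> illegal
(4,1): no bracket -> illegal
(4,2): flips 1 -> legal
(4,6): flips 2 -> legal
(5,1): no bracket -> illegal
(5,2): no bracket -> illegal
(5,4): no bracket -> illegal
(5,5): flips 1 -> legal
(5,6): no bracket -> illegal
(6,1): no bracket -> illegal
(6,3): flips 1 -> legal
(6,4): no bracket -> illegal
(7,1): no bracket -> illegal
(7,2): no bracket -> illegal
(7,3): no bracket -> illegal

Answer: (2,1) (2,5) (3,1) (3,5) (4,2) (4,6) (5,5) (6,3)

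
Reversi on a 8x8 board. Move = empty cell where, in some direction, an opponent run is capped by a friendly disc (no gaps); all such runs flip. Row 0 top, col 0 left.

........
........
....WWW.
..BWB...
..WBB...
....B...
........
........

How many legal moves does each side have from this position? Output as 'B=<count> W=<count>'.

Answer: B=6 W=8

Derivation:
-- B to move --
(1,3): no bracket -> illegal
(1,4): flips 1 -> legal
(1,5): no bracket -> illegal
(1,6): flips 1 -> legal
(1,7): no bracket -> illegal
(2,2): flips 1 -> legal
(2,3): flips 1 -> legal
(2,7): no bracket -> illegal
(3,1): no bracket -> illegal
(3,5): no bracket -> illegal
(3,6): no bracket -> illegal
(3,7): no bracket -> illegal
(4,1): flips 1 -> legal
(5,1): no bracket -> illegal
(5,2): flips 1 -> legal
(5,3): no bracket -> illegal
B mobility = 6
-- W to move --
(2,1): no bracket -> illegal
(2,2): flips 1 -> legal
(2,3): no bracket -> illegal
(3,1): flips 1 -> legal
(3,5): flips 1 -> legal
(4,1): no bracket -> illegal
(4,5): flips 2 -> legal
(5,2): flips 2 -> legal
(5,3): flips 1 -> legal
(5,5): flips 1 -> legal
(6,3): no bracket -> illegal
(6,4): flips 3 -> legal
(6,5): no bracket -> illegal
W mobility = 8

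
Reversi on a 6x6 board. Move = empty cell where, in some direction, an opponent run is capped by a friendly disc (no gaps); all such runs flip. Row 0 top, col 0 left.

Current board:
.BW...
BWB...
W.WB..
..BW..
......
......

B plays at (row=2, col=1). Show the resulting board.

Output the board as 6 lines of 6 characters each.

Answer: .BW...
BBB...
WBBB..
..BW..
......
......

Derivation:
Place B at (2,1); scan 8 dirs for brackets.
Dir NW: first cell 'B' (not opp) -> no flip
Dir N: opp run (1,1) capped by B -> flip
Dir NE: first cell 'B' (not opp) -> no flip
Dir W: opp run (2,0), next=edge -> no flip
Dir E: opp run (2,2) capped by B -> flip
Dir SW: first cell '.' (not opp) -> no flip
Dir S: first cell '.' (not opp) -> no flip
Dir SE: first cell 'B' (not opp) -> no flip
All flips: (1,1) (2,2)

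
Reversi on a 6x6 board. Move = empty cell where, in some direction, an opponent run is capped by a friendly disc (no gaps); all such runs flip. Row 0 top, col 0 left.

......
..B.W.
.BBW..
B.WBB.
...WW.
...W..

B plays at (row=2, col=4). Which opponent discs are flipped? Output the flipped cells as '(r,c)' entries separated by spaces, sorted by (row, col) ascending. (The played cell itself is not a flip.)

Answer: (2,3)

Derivation:
Dir NW: first cell '.' (not opp) -> no flip
Dir N: opp run (1,4), next='.' -> no flip
Dir NE: first cell '.' (not opp) -> no flip
Dir W: opp run (2,3) capped by B -> flip
Dir E: first cell '.' (not opp) -> no flip
Dir SW: first cell 'B' (not opp) -> no flip
Dir S: first cell 'B' (not opp) -> no flip
Dir SE: first cell '.' (not opp) -> no flip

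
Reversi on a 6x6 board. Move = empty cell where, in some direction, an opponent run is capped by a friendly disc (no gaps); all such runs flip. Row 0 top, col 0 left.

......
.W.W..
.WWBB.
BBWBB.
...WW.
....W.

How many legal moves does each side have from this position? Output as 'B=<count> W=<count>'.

Answer: B=11 W=5

Derivation:
-- B to move --
(0,0): flips 2 -> legal
(0,1): flips 2 -> legal
(0,2): flips 1 -> legal
(0,3): flips 1 -> legal
(0,4): flips 2 -> legal
(1,0): no bracket -> illegal
(1,2): flips 1 -> legal
(1,4): no bracket -> illegal
(2,0): flips 2 -> legal
(3,5): no bracket -> illegal
(4,1): flips 1 -> legal
(4,2): no bracket -> illegal
(4,5): no bracket -> illegal
(5,2): flips 1 -> legal
(5,3): flips 1 -> legal
(5,5): flips 1 -> legal
B mobility = 11
-- W to move --
(1,2): no bracket -> illegal
(1,4): flips 3 -> legal
(1,5): no bracket -> illegal
(2,0): no bracket -> illegal
(2,5): flips 3 -> legal
(3,5): flips 3 -> legal
(4,0): flips 1 -> legal
(4,1): flips 1 -> legal
(4,2): no bracket -> illegal
(4,5): no bracket -> illegal
W mobility = 5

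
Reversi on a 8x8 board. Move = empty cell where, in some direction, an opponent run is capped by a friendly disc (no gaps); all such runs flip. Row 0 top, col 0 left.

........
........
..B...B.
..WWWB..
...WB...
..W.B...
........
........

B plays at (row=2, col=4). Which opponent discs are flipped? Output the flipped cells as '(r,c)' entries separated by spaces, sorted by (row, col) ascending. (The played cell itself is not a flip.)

Dir NW: first cell '.' (not opp) -> no flip
Dir N: first cell '.' (not opp) -> no flip
Dir NE: first cell '.' (not opp) -> no flip
Dir W: first cell '.' (not opp) -> no flip
Dir E: first cell '.' (not opp) -> no flip
Dir SW: opp run (3,3), next='.' -> no flip
Dir S: opp run (3,4) capped by B -> flip
Dir SE: first cell 'B' (not opp) -> no flip

Answer: (3,4)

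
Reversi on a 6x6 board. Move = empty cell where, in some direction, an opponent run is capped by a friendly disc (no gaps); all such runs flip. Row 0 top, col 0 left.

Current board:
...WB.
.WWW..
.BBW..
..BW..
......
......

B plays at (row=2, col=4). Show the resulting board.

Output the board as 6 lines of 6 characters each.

Place B at (2,4); scan 8 dirs for brackets.
Dir NW: opp run (1,3), next='.' -> no flip
Dir N: first cell '.' (not opp) -> no flip
Dir NE: first cell '.' (not opp) -> no flip
Dir W: opp run (2,3) capped by B -> flip
Dir E: first cell '.' (not opp) -> no flip
Dir SW: opp run (3,3), next='.' -> no flip
Dir S: first cell '.' (not opp) -> no flip
Dir SE: first cell '.' (not opp) -> no flip
All flips: (2,3)

Answer: ...WB.
.WWW..
.BBBB.
..BW..
......
......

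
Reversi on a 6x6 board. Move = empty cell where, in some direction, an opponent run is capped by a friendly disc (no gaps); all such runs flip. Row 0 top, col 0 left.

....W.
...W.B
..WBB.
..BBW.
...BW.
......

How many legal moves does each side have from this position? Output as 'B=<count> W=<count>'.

Answer: B=10 W=8

Derivation:
-- B to move --
(0,2): flips 1 -> legal
(0,3): flips 1 -> legal
(0,5): no bracket -> illegal
(1,1): flips 1 -> legal
(1,2): flips 1 -> legal
(1,4): no bracket -> illegal
(2,1): flips 1 -> legal
(2,5): flips 1 -> legal
(3,1): no bracket -> illegal
(3,5): flips 1 -> legal
(4,5): flips 2 -> legal
(5,3): no bracket -> illegal
(5,4): flips 2 -> legal
(5,5): flips 1 -> legal
B mobility = 10
-- W to move --
(0,5): no bracket -> illegal
(1,2): flips 1 -> legal
(1,4): flips 1 -> legal
(2,1): no bracket -> illegal
(2,5): flips 2 -> legal
(3,1): flips 2 -> legal
(3,5): flips 1 -> legal
(4,1): no bracket -> illegal
(4,2): flips 2 -> legal
(5,2): flips 1 -> legal
(5,3): flips 3 -> legal
(5,4): no bracket -> illegal
W mobility = 8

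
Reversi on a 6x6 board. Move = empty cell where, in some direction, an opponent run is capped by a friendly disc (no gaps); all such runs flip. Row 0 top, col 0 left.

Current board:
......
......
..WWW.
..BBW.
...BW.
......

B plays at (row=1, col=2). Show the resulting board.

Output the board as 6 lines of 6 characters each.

Place B at (1,2); scan 8 dirs for brackets.
Dir NW: first cell '.' (not opp) -> no flip
Dir N: first cell '.' (not opp) -> no flip
Dir NE: first cell '.' (not opp) -> no flip
Dir W: first cell '.' (not opp) -> no flip
Dir E: first cell '.' (not opp) -> no flip
Dir SW: first cell '.' (not opp) -> no flip
Dir S: opp run (2,2) capped by B -> flip
Dir SE: opp run (2,3) (3,4), next='.' -> no flip
All flips: (2,2)

Answer: ......
..B...
..BWW.
..BBW.
...BW.
......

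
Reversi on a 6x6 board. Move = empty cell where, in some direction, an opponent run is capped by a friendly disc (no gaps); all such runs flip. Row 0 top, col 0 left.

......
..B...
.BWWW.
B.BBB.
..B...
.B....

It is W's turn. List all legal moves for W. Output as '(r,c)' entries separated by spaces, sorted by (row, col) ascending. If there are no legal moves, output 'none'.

(0,1): flips 1 -> legal
(0,2): flips 1 -> legal
(0,3): no bracket -> illegal
(1,0): no bracket -> illegal
(1,1): no bracket -> illegal
(1,3): no bracket -> illegal
(2,0): flips 1 -> legal
(2,5): no bracket -> illegal
(3,1): no bracket -> illegal
(3,5): no bracket -> illegal
(4,0): no bracket -> illegal
(4,1): flips 1 -> legal
(4,3): flips 1 -> legal
(4,4): flips 2 -> legal
(4,5): flips 1 -> legal
(5,0): no bracket -> illegal
(5,2): flips 2 -> legal
(5,3): no bracket -> illegal

Answer: (0,1) (0,2) (2,0) (4,1) (4,3) (4,4) (4,5) (5,2)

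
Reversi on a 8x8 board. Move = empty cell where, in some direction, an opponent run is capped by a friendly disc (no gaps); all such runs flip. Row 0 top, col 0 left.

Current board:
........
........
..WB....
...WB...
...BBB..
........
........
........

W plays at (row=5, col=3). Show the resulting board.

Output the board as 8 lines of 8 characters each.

Place W at (5,3); scan 8 dirs for brackets.
Dir NW: first cell '.' (not opp) -> no flip
Dir N: opp run (4,3) capped by W -> flip
Dir NE: opp run (4,4), next='.' -> no flip
Dir W: first cell '.' (not opp) -> no flip
Dir E: first cell '.' (not opp) -> no flip
Dir SW: first cell '.' (not opp) -> no flip
Dir S: first cell '.' (not opp) -> no flip
Dir SE: first cell '.' (not opp) -> no flip
All flips: (4,3)

Answer: ........
........
..WB....
...WB...
...WBB..
...W....
........
........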